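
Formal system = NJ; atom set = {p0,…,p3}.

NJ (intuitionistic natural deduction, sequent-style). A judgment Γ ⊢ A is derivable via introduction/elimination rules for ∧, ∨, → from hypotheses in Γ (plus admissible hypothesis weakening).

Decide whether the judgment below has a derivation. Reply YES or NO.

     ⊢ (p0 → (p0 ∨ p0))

Derivation (root first):
[→I]  ⊢ (p0 → (p0 ∨ p0))
  [∨I₁] p0 ⊢ (p0 ∨ p0)
    [Ax] p0 ⊢ p0

Result: YES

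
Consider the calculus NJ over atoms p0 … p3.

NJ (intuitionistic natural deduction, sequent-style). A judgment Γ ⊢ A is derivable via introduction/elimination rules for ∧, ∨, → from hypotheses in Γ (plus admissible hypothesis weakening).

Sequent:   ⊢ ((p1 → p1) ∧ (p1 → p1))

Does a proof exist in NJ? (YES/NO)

Derivation trace:
[∧I]  ⊢ ((p1 → p1) ∧ (p1 → p1))
  [→I]  ⊢ (p1 → p1)
    [Ax] p1 ⊢ p1
  [→I]  ⊢ (p1 → p1)
    [Ax] p1 ⊢ p1

Result: YES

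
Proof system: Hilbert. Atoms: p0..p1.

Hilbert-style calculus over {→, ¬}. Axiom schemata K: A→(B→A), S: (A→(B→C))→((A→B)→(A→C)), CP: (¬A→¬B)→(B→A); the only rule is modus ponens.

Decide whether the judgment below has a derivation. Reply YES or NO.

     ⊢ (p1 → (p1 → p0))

Truth-table refutation:
  v=00: Γ:[] Δ:[(p1 → (p1 → p0))=T] refutes=False
  v=01: Γ:[] Δ:[(p1 → (p1 → p0))=F] refutes=True  ← countermodel

Result: NO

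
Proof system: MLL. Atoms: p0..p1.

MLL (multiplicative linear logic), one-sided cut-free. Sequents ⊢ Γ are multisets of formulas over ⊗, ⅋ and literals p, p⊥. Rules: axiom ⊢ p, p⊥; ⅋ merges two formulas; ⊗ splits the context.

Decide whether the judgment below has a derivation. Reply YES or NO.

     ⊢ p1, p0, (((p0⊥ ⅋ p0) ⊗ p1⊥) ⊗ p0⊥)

Derivation (root first):
[⊗]  ⊢ p1, p0, (((p0⊥ ⅋ p0) ⊗ p1⊥) ⊗ p0⊥)
  [⊗]  ⊢ p1, ((p0⊥ ⅋ p0) ⊗ p1⊥)
    [⅋]  ⊢ (p0⊥ ⅋ p0)
      [Ax]  ⊢ p0, p0⊥
    [Ax]  ⊢ p1, p1⊥
  [Ax]  ⊢ p0, p0⊥

Result: YES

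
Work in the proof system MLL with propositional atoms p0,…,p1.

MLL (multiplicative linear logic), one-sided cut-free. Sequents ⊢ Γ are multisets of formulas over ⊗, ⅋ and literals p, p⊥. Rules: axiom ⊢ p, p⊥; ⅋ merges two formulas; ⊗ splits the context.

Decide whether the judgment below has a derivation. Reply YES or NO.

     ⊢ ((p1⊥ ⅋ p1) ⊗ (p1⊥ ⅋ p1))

Derivation (root first):
[⊗]  ⊢ ((p1⊥ ⅋ p1) ⊗ (p1⊥ ⅋ p1))
  [⅋]  ⊢ (p1⊥ ⅋ p1)
    [Ax]  ⊢ p1, p1⊥
  [⅋]  ⊢ (p1⊥ ⅋ p1)
    [Ax]  ⊢ p1, p1⊥

Result: YES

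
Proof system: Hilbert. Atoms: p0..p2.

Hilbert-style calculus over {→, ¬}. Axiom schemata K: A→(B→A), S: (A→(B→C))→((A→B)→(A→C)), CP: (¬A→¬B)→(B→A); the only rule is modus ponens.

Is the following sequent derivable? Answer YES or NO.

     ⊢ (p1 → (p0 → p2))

Truth-table refutation:
  v=000: Γ:[] Δ:[(p1 → (p0 → p2))=T] refutes=False
  v=001: Γ:[] Δ:[(p1 → (p0 → p2))=T] refutes=False
  v=010: Γ:[] Δ:[(p1 → (p0 → p2))=T] refutes=False
  v=011: Γ:[] Δ:[(p1 → (p0 → p2))=T] refutes=False
  v=100: Γ:[] Δ:[(p1 → (p0 → p2))=T] refutes=False
  v=101: Γ:[] Δ:[(p1 → (p0 → p2))=T] refutes=False
  v=110: Γ:[] Δ:[(p1 → (p0 → p2))=F] refutes=True  ← countermodel

Result: NO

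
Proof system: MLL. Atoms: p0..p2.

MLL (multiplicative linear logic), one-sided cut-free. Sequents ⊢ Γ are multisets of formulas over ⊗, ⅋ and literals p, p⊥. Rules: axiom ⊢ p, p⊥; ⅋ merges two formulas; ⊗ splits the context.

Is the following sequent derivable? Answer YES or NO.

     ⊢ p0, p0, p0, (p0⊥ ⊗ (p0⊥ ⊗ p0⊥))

Derivation (root first):
[⊗]  ⊢ p0, p0, p0, (p0⊥ ⊗ (p0⊥ ⊗ p0⊥))
  [Ax]  ⊢ p0, p0⊥
  [⊗]  ⊢ p0, p0, (p0⊥ ⊗ p0⊥)
    [Ax]  ⊢ p0, p0⊥
    [Ax]  ⊢ p0, p0⊥

Result: YES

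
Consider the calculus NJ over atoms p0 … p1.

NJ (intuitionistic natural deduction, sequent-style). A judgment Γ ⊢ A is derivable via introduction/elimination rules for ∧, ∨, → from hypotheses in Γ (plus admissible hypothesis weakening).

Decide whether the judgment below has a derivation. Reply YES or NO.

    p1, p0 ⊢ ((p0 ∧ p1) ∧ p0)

Derivation trace:
[∧I] p1, p0 ⊢ ((p0 ∧ p1) ∧ p0)
  [Wk] p1, p0, p0 ⊢ (p0 ∧ p1)
    [∧I] p1, p0 ⊢ (p0 ∧ p1)
      [Ax] p0 ⊢ p0
      [Ax] p1 ⊢ p1
  [Ax] p0 ⊢ p0

Result: YES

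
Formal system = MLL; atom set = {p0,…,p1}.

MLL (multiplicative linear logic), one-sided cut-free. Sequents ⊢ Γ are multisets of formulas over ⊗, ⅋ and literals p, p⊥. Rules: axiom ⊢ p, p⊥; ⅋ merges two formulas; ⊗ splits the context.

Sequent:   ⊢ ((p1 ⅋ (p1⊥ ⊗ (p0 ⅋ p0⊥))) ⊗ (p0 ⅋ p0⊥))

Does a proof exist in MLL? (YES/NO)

Derivation trace:
[⊗]  ⊢ ((p1 ⅋ (p1⊥ ⊗ (p0 ⅋ p0⊥))) ⊗ (p0 ⅋ p0⊥))
  [⅋]  ⊢ (p1 ⅋ (p1⊥ ⊗ (p0 ⅋ p0⊥)))
    [⊗]  ⊢ p1, (p1⊥ ⊗ (p0 ⅋ p0⊥))
      [Ax]  ⊢ p1, p1⊥
      [⅋]  ⊢ (p0 ⅋ p0⊥)
        [Ax]  ⊢ p0, p0⊥
  [⅋]  ⊢ (p0 ⅋ p0⊥)
    [Ax]  ⊢ p0, p0⊥

Result: YES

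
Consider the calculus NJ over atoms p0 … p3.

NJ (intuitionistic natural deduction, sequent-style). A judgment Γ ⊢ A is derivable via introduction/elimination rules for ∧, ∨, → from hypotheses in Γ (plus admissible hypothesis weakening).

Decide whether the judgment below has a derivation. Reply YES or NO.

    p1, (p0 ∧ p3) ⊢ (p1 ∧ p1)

Proof tree:
[∧I] p1, (p0 ∧ p3) ⊢ (p1 ∧ p1)
  [Wk] p1, (p0 ∧ p3) ⊢ p1
    [Ax] p1 ⊢ p1
  [Ax] p1 ⊢ p1

Result: YES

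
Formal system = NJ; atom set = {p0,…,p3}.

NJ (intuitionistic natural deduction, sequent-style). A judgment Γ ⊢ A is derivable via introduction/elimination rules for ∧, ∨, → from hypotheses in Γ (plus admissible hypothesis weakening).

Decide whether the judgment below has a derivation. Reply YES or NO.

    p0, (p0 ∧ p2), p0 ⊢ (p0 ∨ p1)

Derivation trace:
[Wk] p0, (p0 ∧ p2), p0 ⊢ (p0 ∨ p1)
  [∨I₁] p0, (p0 ∧ p2) ⊢ (p0 ∨ p1)
    [Wk] p0, (p0 ∧ p2) ⊢ p0
      [Ax] p0 ⊢ p0

Result: YES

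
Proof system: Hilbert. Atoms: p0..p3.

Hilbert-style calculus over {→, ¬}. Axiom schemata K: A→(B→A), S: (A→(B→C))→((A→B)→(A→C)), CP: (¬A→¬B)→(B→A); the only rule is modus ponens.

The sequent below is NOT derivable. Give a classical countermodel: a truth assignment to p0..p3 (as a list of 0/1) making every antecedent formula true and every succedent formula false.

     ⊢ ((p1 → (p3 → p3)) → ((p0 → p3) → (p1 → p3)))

Enumerate valuations to refute Γ ⊢ Δ:
  v=0000: Γ:[] Δ:[((p1 → (p3 → p3)) → ((p0 → p3) → (p1 → p3)))=T] refutes=False
  v=0001: Γ:[] Δ:[((p1 → (p3 → p3)) → ((p0 → p3) → (p1 → p3)))=T] refutes=False
  v=0010: Γ:[] Δ:[((p1 → (p3 → p3)) → ((p0 → p3) → (p1 → p3)))=T] refutes=False
  v=0011: Γ:[] Δ:[((p1 → (p3 → p3)) → ((p0 → p3) → (p1 → p3)))=T] refutes=False
  v=0100: Γ:[] Δ:[((p1 → (p3 → p3)) → ((p0 → p3) → (p1 → p3)))=F] refutes=True  ← countermodel

Result: [0, 1, 0, 0]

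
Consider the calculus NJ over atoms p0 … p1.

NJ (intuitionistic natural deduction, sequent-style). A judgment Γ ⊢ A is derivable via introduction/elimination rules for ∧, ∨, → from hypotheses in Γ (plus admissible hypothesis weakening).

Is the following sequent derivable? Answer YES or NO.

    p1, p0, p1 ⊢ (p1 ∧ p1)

Derivation trace:
[Wk] p1, p0, p1 ⊢ (p1 ∧ p1)
  [∧I] p1, p0 ⊢ (p1 ∧ p1)
    [Wk] p1, p1 ⊢ p1
      [Ax] p1 ⊢ p1
    [Wk] p1, p1, p0 ⊢ p1
      [Wk] p1, p1 ⊢ p1
        [Ax] p1 ⊢ p1

Result: YES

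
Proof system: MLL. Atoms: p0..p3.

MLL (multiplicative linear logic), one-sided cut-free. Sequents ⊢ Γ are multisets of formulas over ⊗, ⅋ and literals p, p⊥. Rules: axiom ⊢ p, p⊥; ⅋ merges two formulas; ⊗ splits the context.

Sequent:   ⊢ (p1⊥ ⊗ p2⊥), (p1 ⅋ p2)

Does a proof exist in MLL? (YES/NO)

Derivation trace:
[⅋]  ⊢ (p1⊥ ⊗ p2⊥), (p1 ⅋ p2)
  [⊗]  ⊢ p1, p2, (p1⊥ ⊗ p2⊥)
    [Ax]  ⊢ p1, p1⊥
    [Ax]  ⊢ p2, p2⊥

Result: YES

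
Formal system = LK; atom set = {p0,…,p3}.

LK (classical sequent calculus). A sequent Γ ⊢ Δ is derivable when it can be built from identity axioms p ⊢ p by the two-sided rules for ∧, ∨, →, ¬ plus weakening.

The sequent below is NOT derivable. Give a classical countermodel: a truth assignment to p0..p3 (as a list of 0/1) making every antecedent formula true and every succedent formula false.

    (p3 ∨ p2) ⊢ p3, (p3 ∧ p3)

Truth-table refutation:
  v=0000: Γ:[(p3 ∨ p2)=F] Δ:[p3=F, (p3 ∧ p3)=F] refutes=False
  v=0001: Γ:[(p3 ∨ p2)=T] Δ:[p3=T, (p3 ∧ p3)=T] refutes=False
  v=0010: Γ:[(p3 ∨ p2)=T] Δ:[p3=F, (p3 ∧ p3)=F] refutes=True  ← countermodel

Result: [0, 0, 1, 0]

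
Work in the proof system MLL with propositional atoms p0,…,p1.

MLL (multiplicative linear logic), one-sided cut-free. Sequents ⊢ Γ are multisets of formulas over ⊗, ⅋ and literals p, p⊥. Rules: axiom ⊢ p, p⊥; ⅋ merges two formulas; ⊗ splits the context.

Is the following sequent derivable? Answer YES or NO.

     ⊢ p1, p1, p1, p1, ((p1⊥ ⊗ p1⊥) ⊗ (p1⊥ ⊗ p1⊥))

Proof tree:
[⊗]  ⊢ p1, p1, p1, p1, ((p1⊥ ⊗ p1⊥) ⊗ (p1⊥ ⊗ p1⊥))
  [⊗]  ⊢ p1, p1, (p1⊥ ⊗ p1⊥)
    [Ax]  ⊢ p1, p1⊥
    [Ax]  ⊢ p1, p1⊥
  [⊗]  ⊢ p1, p1, (p1⊥ ⊗ p1⊥)
    [Ax]  ⊢ p1, p1⊥
    [Ax]  ⊢ p1, p1⊥

Result: YES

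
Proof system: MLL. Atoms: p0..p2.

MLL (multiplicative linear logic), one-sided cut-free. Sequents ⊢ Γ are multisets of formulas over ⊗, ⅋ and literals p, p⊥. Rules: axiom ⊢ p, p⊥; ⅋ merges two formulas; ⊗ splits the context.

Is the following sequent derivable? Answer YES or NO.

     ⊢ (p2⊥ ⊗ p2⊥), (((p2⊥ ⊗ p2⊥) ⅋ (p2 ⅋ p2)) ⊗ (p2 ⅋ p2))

Proof tree:
[⊗]  ⊢ (p2⊥ ⊗ p2⊥), (((p2⊥ ⊗ p2⊥) ⅋ (p2 ⅋ p2)) ⊗ (p2 ⅋ p2))
  [⅋]  ⊢ ((p2⊥ ⊗ p2⊥) ⅋ (p2 ⅋ p2))
    [⅋]  ⊢ (p2⊥ ⊗ p2⊥), (p2 ⅋ p2)
      [⊗]  ⊢ p2, p2, (p2⊥ ⊗ p2⊥)
        [Ax]  ⊢ p2, p2⊥
        [Ax]  ⊢ p2, p2⊥
  [⅋]  ⊢ (p2⊥ ⊗ p2⊥), (p2 ⅋ p2)
    [⊗]  ⊢ p2, p2, (p2⊥ ⊗ p2⊥)
      [Ax]  ⊢ p2, p2⊥
      [Ax]  ⊢ p2, p2⊥

Result: YES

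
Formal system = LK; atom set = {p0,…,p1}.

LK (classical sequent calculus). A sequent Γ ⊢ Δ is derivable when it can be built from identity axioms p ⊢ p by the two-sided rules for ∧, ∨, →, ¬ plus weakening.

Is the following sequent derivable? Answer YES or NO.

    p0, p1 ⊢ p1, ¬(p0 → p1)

Proof tree:
[¬R] p0, p1 ⊢ p1, ¬(p0 → p1)
  [WL] p0, (p0 → p1), p1 ⊢ p1
    [→L] p0, (p0 → p1) ⊢ p1
      [Ax] p0 ⊢ p0
      [Ax] p1 ⊢ p1

Result: YES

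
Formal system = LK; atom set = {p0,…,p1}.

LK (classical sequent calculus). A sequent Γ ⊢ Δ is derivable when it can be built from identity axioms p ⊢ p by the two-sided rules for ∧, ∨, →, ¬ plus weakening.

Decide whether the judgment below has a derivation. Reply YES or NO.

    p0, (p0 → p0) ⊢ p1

Enumerate valuations to refute Γ ⊢ Δ:
  v=00: Γ:[p0=F, (p0 → p0)=T] Δ:[p1=F] refutes=False
  v=01: Γ:[p0=F, (p0 → p0)=T] Δ:[p1=T] refutes=False
  v=10: Γ:[p0=T, (p0 → p0)=T] Δ:[p1=F] refutes=True  ← countermodel

Result: NO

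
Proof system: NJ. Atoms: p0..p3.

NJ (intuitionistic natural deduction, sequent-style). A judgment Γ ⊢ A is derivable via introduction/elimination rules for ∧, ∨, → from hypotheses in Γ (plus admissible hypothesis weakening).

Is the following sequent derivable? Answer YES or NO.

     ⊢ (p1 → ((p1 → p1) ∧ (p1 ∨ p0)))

Proof tree:
[→I]  ⊢ (p1 → ((p1 → p1) ∧ (p1 ∨ p0)))
  [∧I] p1 ⊢ ((p1 → p1) ∧ (p1 ∨ p0))
    [→I]  ⊢ (p1 → p1)
      [Ax] p1 ⊢ p1
    [∨I₁] p1 ⊢ (p1 ∨ p0)
      [Ax] p1 ⊢ p1

Result: YES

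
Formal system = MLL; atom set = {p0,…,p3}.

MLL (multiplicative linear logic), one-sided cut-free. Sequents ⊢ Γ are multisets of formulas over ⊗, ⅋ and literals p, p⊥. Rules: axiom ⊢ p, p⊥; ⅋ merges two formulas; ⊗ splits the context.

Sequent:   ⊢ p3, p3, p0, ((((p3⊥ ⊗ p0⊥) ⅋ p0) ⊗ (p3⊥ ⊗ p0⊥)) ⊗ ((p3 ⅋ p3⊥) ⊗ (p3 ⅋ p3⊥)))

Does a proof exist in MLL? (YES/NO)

Derivation trace:
[⊗]  ⊢ p3, p3, p0, ((((p3⊥ ⊗ p0⊥) ⅋ p0) ⊗ (p3⊥ ⊗ p0⊥)) ⊗ ((p3 ⅋ p3⊥) ⊗ (p3 ⅋ p3⊥)))
  [⊗]  ⊢ p3, p3, p0, (((p3⊥ ⊗ p0⊥) ⅋ p0) ⊗ (p3⊥ ⊗ p0⊥))
    [⅋]  ⊢ p3, ((p3⊥ ⊗ p0⊥) ⅋ p0)
      [⊗]  ⊢ p3, p0, (p3⊥ ⊗ p0⊥)
        [Ax]  ⊢ p3, p3⊥
        [Ax]  ⊢ p0, p0⊥
    [⊗]  ⊢ p3, p0, (p3⊥ ⊗ p0⊥)
      [Ax]  ⊢ p3, p3⊥
      [Ax]  ⊢ p0, p0⊥
  [⊗]  ⊢ ((p3 ⅋ p3⊥) ⊗ (p3 ⅋ p3⊥))
    [⅋]  ⊢ (p3 ⅋ p3⊥)
      [Ax]  ⊢ p3, p3⊥
    [⅋]  ⊢ (p3 ⅋ p3⊥)
      [Ax]  ⊢ p3, p3⊥

Result: YES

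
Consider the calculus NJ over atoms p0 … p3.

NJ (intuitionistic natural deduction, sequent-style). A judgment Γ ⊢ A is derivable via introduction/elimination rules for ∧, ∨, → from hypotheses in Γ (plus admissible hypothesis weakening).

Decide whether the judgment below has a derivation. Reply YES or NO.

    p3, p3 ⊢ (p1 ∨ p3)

Proof tree:
[∨I₂] p3, p3 ⊢ (p1 ∨ p3)
  [Wk] p3, p3 ⊢ p3
    [Ax] p3 ⊢ p3

Result: YES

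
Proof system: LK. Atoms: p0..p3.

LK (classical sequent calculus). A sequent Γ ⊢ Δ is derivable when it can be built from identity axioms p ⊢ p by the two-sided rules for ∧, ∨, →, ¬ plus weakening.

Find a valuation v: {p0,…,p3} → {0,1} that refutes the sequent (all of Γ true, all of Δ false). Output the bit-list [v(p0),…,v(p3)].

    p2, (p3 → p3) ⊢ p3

Truth-table refutation:
  v=0000: Γ:[p2=F, (p3 → p3)=T] Δ:[p3=F] refutes=False
  v=0001: Γ:[p2=F, (p3 → p3)=T] Δ:[p3=T] refutes=False
  v=0010: Γ:[p2=T, (p3 → p3)=T] Δ:[p3=F] refutes=True  ← countermodel

Result: [0, 0, 1, 0]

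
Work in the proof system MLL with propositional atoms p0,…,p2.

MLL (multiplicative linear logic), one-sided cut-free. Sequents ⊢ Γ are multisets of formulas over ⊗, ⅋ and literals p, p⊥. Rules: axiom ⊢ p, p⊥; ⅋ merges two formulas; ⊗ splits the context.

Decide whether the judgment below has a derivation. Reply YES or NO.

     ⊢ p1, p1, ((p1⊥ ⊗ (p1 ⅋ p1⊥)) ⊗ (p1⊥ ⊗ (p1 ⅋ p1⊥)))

Derivation trace:
[⊗]  ⊢ p1, p1, ((p1⊥ ⊗ (p1 ⅋ p1⊥)) ⊗ (p1⊥ ⊗ (p1 ⅋ p1⊥)))
  [⊗]  ⊢ p1, (p1⊥ ⊗ (p1 ⅋ p1⊥))
    [Ax]  ⊢ p1, p1⊥
    [⅋]  ⊢ (p1 ⅋ p1⊥)
      [Ax]  ⊢ p1, p1⊥
  [⊗]  ⊢ p1, (p1⊥ ⊗ (p1 ⅋ p1⊥))
    [Ax]  ⊢ p1, p1⊥
    [⅋]  ⊢ (p1 ⅋ p1⊥)
      [Ax]  ⊢ p1, p1⊥

Result: YES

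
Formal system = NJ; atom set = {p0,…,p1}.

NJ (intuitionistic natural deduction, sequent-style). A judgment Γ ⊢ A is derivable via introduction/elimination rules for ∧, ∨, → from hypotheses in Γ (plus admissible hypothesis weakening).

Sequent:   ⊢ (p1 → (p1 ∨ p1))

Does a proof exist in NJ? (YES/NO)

Derivation trace:
[→I]  ⊢ (p1 → (p1 ∨ p1))
  [∨I₂] p1 ⊢ (p1 ∨ p1)
    [Ax] p1 ⊢ p1

Result: YES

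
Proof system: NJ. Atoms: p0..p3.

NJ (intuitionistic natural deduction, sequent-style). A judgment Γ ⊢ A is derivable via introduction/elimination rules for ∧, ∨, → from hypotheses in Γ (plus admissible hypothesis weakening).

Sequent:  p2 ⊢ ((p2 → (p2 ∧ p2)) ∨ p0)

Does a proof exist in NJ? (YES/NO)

Derivation (root first):
[∨I₁] p2 ⊢ ((p2 → (p2 ∧ p2)) ∨ p0)
  [→I] p2 ⊢ (p2 → (p2 ∧ p2))
    [Wk] p2, p2 ⊢ (p2 ∧ p2)
      [∧I] p2 ⊢ (p2 ∧ p2)
        [Ax] p2 ⊢ p2
        [Ax] p2 ⊢ p2

Result: YES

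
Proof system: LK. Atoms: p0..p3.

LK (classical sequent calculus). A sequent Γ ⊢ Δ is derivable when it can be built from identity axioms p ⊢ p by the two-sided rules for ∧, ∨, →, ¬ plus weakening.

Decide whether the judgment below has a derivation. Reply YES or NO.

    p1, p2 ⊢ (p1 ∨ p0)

Proof tree:
[WL] p1, p2 ⊢ (p1 ∨ p0)
  [∨R] p1 ⊢ (p1 ∨ p0)
    [WR] p1 ⊢ p1, p0
      [Ax] p1 ⊢ p1

Result: YES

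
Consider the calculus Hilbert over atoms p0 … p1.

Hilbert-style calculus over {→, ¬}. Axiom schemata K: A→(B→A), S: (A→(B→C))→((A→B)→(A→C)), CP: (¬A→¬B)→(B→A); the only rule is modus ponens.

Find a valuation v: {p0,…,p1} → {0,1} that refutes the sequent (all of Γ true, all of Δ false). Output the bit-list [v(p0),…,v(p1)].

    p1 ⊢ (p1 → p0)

Search for a countermodel by truth-table:
  v=00: Γ:[p1=F] Δ:[(p1 → p0)=T] refutes=False
  v=01: Γ:[p1=T] Δ:[(p1 → p0)=F] refutes=True  ← countermodel

Result: [0, 1]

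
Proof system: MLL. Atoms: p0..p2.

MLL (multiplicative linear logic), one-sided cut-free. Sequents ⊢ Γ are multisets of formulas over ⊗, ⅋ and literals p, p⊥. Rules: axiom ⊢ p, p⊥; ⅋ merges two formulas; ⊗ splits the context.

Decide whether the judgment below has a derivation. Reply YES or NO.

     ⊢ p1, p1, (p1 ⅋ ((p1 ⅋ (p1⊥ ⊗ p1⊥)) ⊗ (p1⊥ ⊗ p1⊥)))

Derivation (root first):
[⅋]  ⊢ p1, p1, (p1 ⅋ ((p1 ⅋ (p1⊥ ⊗ p1⊥)) ⊗ (p1⊥ ⊗ p1⊥)))
  [⊗]  ⊢ p1, p1, p1, ((p1 ⅋ (p1⊥ ⊗ p1⊥)) ⊗ (p1⊥ ⊗ p1⊥))
    [⅋]  ⊢ p1, (p1 ⅋ (p1⊥ ⊗ p1⊥))
      [⊗]  ⊢ p1, p1, (p1⊥ ⊗ p1⊥)
        [Ax]  ⊢ p1, p1⊥
        [Ax]  ⊢ p1, p1⊥
    [⊗]  ⊢ p1, p1, (p1⊥ ⊗ p1⊥)
      [Ax]  ⊢ p1, p1⊥
      [Ax]  ⊢ p1, p1⊥

Result: YES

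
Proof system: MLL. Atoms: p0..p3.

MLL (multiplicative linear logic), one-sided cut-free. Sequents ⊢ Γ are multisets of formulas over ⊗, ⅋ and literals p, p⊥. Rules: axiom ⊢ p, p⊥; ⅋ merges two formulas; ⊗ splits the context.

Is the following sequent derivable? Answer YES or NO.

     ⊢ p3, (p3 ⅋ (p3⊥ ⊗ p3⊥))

Derivation trace:
[⅋]  ⊢ p3, (p3 ⅋ (p3⊥ ⊗ p3⊥))
  [⊗]  ⊢ p3, p3, (p3⊥ ⊗ p3⊥)
    [Ax]  ⊢ p3, p3⊥
    [Ax]  ⊢ p3, p3⊥

Result: YES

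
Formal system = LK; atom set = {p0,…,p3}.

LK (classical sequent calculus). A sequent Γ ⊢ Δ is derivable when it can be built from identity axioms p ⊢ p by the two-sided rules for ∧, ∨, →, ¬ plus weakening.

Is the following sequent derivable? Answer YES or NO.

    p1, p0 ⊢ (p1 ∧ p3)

Truth-table refutation:
  v=0000: Γ:[p1=F, p0=F] Δ:[(p1 ∧ p3)=F] refutes=False
  v=0001: Γ:[p1=F, p0=F] Δ:[(p1 ∧ p3)=F] refutes=False
  v=0010: Γ:[p1=F, p0=F] Δ:[(p1 ∧ p3)=F] refutes=False
  v=0011: Γ:[p1=F, p0=F] Δ:[(p1 ∧ p3)=F] refutes=False
  v=0100: Γ:[p1=T, p0=F] Δ:[(p1 ∧ p3)=F] refutes=False
  v=0101: Γ:[p1=T, p0=F] Δ:[(p1 ∧ p3)=T] refutes=False
  v=0110: Γ:[p1=T, p0=F] Δ:[(p1 ∧ p3)=F] refutes=False
  v=0111: Γ:[p1=T, p0=F] Δ:[(p1 ∧ p3)=T] refutes=False
  v=1000: Γ:[p1=F, p0=T] Δ:[(p1 ∧ p3)=F] refutes=False
  v=1001: Γ:[p1=F, p0=T] Δ:[(p1 ∧ p3)=F] refutes=False
  v=1010: Γ:[p1=F, p0=T] Δ:[(p1 ∧ p3)=F] refutes=False
  v=1011: Γ:[p1=F, p0=T] Δ:[(p1 ∧ p3)=F] refutes=False
  v=1100: Γ:[p1=T, p0=T] Δ:[(p1 ∧ p3)=F] refutes=True  ← countermodel

Result: NO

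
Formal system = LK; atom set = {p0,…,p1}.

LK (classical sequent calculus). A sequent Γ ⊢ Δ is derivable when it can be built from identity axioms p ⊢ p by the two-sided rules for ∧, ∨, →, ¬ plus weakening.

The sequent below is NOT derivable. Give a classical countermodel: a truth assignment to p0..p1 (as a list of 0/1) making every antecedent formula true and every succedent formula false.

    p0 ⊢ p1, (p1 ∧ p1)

Search for a countermodel by truth-table:
  v=00: Γ:[p0=F] Δ:[p1=F, (p1 ∧ p1)=F] refutes=False
  v=01: Γ:[p0=F] Δ:[p1=T, (p1 ∧ p1)=T] refutes=False
  v=10: Γ:[p0=T] Δ:[p1=F, (p1 ∧ p1)=F] refutes=True  ← countermodel

Result: [1, 0]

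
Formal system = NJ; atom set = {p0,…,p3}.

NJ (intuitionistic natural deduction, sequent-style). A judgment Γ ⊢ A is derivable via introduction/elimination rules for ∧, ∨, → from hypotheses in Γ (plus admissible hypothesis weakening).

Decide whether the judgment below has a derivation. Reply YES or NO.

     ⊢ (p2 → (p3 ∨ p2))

Derivation (root first):
[→I]  ⊢ (p2 → (p3 ∨ p2))
  [∨I₂] p2 ⊢ (p3 ∨ p2)
    [Ax] p2 ⊢ p2

Result: YES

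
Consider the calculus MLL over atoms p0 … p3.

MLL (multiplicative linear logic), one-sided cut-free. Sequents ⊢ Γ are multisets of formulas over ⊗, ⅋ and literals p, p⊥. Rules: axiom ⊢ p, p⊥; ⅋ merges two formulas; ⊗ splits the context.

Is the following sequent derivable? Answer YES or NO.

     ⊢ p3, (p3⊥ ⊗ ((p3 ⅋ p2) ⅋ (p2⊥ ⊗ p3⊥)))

Derivation trace:
[⊗]  ⊢ p3, (p3⊥ ⊗ ((p3 ⅋ p2) ⅋ (p2⊥ ⊗ p3⊥)))
  [Ax]  ⊢ p3, p3⊥
  [⅋]  ⊢ ((p3 ⅋ p2) ⅋ (p2⊥ ⊗ p3⊥))
    [⅋]  ⊢ (p2⊥ ⊗ p3⊥), (p3 ⅋ p2)
      [⊗]  ⊢ p2, p3, (p2⊥ ⊗ p3⊥)
        [Ax]  ⊢ p2, p2⊥
        [Ax]  ⊢ p3, p3⊥

Result: YES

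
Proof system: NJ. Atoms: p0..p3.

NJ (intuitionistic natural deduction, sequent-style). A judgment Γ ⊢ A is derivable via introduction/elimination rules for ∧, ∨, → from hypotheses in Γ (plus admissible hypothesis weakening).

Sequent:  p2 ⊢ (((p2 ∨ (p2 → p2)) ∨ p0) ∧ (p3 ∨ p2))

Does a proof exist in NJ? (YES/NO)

Proof tree:
[∧I] p2 ⊢ (((p2 ∨ (p2 → p2)) ∨ p0) ∧ (p3 ∨ p2))
  [∨I₁]  ⊢ ((p2 ∨ (p2 → p2)) ∨ p0)
    [∨I₂]  ⊢ (p2 ∨ (p2 → p2))
      [→I]  ⊢ (p2 → p2)
        [Ax] p2 ⊢ p2
  [∨I₂] p2 ⊢ (p3 ∨ p2)
    [Ax] p2 ⊢ p2

Result: YES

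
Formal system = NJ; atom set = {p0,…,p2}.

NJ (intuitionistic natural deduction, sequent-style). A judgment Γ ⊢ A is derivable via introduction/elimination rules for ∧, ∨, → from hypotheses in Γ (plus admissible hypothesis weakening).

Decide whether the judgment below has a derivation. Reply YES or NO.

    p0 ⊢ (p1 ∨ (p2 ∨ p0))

Derivation (root first):
[∨I₂] p0 ⊢ (p1 ∨ (p2 ∨ p0))
  [∨I₂] p0 ⊢ (p2 ∨ p0)
    [Ax] p0 ⊢ p0

Result: YES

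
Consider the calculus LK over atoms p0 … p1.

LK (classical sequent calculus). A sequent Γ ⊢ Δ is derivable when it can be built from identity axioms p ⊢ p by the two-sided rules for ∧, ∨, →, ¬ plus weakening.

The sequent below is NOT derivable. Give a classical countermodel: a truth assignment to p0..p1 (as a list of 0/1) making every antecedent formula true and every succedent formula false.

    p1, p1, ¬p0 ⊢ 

Search for a countermodel by truth-table:
  v=00: Γ:[p1=F, p1=F, ¬p0=T] Δ:[] refutes=False
  v=01: Γ:[p1=T, p1=T, ¬p0=T] Δ:[] refutes=True  ← countermodel

Result: [0, 1]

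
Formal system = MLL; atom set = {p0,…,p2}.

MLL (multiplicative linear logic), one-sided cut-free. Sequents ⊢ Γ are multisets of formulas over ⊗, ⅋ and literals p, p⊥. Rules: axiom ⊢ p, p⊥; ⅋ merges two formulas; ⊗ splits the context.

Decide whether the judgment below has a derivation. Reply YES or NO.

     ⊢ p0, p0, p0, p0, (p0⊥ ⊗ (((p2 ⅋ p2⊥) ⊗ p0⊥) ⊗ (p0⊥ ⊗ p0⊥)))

Derivation (root first):
[⊗]  ⊢ p0, p0, p0, p0, (p0⊥ ⊗ (((p2 ⅋ p2⊥) ⊗ p0⊥) ⊗ (p0⊥ ⊗ p0⊥)))
  [Ax]  ⊢ p0, p0⊥
  [⊗]  ⊢ p0, p0, p0, (((p2 ⅋ p2⊥) ⊗ p0⊥) ⊗ (p0⊥ ⊗ p0⊥))
    [⊗]  ⊢ p0, ((p2 ⅋ p2⊥) ⊗ p0⊥)
      [⅋]  ⊢ (p2 ⅋ p2⊥)
        [Ax]  ⊢ p2, p2⊥
      [Ax]  ⊢ p0, p0⊥
    [⊗]  ⊢ p0, p0, (p0⊥ ⊗ p0⊥)
      [Ax]  ⊢ p0, p0⊥
      [Ax]  ⊢ p0, p0⊥

Result: YES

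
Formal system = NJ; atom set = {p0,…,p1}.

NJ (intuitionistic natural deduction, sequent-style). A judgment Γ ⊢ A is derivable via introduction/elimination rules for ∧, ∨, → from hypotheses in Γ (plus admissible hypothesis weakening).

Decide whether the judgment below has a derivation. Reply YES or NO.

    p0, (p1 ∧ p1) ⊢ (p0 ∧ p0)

Derivation (root first):
[Wk] p0, (p1 ∧ p1) ⊢ (p0 ∧ p0)
  [∧I] p0 ⊢ (p0 ∧ p0)
    [Ax] p0 ⊢ p0
    [Ax] p0 ⊢ p0

Result: YES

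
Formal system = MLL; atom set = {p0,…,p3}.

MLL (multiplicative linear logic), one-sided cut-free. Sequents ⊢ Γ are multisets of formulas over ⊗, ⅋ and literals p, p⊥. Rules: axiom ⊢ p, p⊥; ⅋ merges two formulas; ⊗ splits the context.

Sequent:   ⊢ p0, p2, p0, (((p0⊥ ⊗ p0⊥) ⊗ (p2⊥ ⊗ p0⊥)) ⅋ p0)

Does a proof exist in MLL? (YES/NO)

Proof tree:
[⅋]  ⊢ p0, p2, p0, (((p0⊥ ⊗ p0⊥) ⊗ (p2⊥ ⊗ p0⊥)) ⅋ p0)
  [⊗]  ⊢ p0, p0, p2, p0, ((p0⊥ ⊗ p0⊥) ⊗ (p2⊥ ⊗ p0⊥))
    [⊗]  ⊢ p0, p0, (p0⊥ ⊗ p0⊥)
      [Ax]  ⊢ p0, p0⊥
      [Ax]  ⊢ p0, p0⊥
    [⊗]  ⊢ p2, p0, (p2⊥ ⊗ p0⊥)
      [Ax]  ⊢ p2, p2⊥
      [Ax]  ⊢ p0, p0⊥

Result: YES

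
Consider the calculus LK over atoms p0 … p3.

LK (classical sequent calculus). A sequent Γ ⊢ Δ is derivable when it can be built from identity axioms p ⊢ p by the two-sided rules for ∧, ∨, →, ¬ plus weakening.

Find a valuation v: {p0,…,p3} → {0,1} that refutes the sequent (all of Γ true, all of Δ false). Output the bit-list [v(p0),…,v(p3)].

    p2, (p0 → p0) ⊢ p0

Search for a countermodel by truth-table:
  v=0000: Γ:[p2=F, (p0 → p0)=T] Δ:[p0=F] refutes=False
  v=0001: Γ:[p2=F, (p0 → p0)=T] Δ:[p0=F] refutes=False
  v=0010: Γ:[p2=T, (p0 → p0)=T] Δ:[p0=F] refutes=True  ← countermodel

Result: [0, 0, 1, 0]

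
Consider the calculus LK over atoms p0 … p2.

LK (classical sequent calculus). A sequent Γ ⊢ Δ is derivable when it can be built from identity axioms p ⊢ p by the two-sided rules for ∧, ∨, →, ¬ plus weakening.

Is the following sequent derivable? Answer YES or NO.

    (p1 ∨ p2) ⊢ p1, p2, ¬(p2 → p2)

Derivation (root first):
[∨L] (p1 ∨ p2) ⊢ p1, p2, ¬(p2 → p2)
  [Ax] p1 ⊢ p1
  [¬R] p2 ⊢ p2, ¬(p2 → p2)
    [→L] p2, (p2 → p2) ⊢ p2
      [Ax] p2 ⊢ p2
      [Ax] p2 ⊢ p2

Result: YES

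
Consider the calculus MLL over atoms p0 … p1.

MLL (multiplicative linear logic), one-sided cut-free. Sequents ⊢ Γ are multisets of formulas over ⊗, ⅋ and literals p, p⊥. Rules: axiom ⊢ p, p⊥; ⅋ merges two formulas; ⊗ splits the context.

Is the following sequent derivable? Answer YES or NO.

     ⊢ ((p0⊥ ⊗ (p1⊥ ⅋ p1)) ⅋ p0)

Derivation (root first):
[⅋]  ⊢ ((p0⊥ ⊗ (p1⊥ ⅋ p1)) ⅋ p0)
  [⊗]  ⊢ p0, (p0⊥ ⊗ (p1⊥ ⅋ p1))
    [Ax]  ⊢ p0, p0⊥
    [⅋]  ⊢ (p1⊥ ⅋ p1)
      [Ax]  ⊢ p1, p1⊥

Result: YES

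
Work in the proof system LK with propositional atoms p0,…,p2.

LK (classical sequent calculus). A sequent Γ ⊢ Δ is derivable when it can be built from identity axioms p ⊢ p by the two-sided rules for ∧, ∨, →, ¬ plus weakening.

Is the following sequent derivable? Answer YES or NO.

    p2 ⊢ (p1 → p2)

Derivation (root first):
[→R] p2 ⊢ (p1 → p2)
  [WL] p2, p1 ⊢ p2
    [Ax] p2 ⊢ p2

Result: YES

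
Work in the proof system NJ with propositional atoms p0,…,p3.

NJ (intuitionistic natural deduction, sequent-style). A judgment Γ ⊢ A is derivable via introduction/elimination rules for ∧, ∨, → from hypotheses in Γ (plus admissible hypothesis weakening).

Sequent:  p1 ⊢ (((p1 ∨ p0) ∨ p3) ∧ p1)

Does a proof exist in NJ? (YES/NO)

Proof tree:
[∧I] p1 ⊢ (((p1 ∨ p0) ∨ p3) ∧ p1)
  [∨I₁] p1 ⊢ ((p1 ∨ p0) ∨ p3)
    [∨I₁] p1 ⊢ (p1 ∨ p0)
      [Ax] p1 ⊢ p1
  [Ax] p1 ⊢ p1

Result: YES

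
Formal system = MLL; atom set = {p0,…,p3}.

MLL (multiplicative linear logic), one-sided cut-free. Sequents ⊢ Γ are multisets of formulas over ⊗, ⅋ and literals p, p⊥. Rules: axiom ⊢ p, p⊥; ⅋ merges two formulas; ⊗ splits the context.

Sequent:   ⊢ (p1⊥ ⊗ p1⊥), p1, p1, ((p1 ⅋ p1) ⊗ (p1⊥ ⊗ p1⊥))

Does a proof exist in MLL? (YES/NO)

Derivation trace:
[⊗]  ⊢ (p1⊥ ⊗ p1⊥), p1, p1, ((p1 ⅋ p1) ⊗ (p1⊥ ⊗ p1⊥))
  [⅋]  ⊢ (p1⊥ ⊗ p1⊥), (p1 ⅋ p1)
    [⊗]  ⊢ p1, p1, (p1⊥ ⊗ p1⊥)
      [Ax]  ⊢ p1, p1⊥
      [Ax]  ⊢ p1, p1⊥
  [⊗]  ⊢ p1, p1, (p1⊥ ⊗ p1⊥)
    [Ax]  ⊢ p1, p1⊥
    [Ax]  ⊢ p1, p1⊥

Result: YES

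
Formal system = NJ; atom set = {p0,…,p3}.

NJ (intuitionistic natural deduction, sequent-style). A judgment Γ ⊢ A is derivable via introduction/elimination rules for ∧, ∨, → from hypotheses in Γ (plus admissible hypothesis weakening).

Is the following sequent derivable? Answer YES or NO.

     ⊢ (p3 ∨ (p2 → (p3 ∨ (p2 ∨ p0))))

Derivation (root first):
[∨I₂]  ⊢ (p3 ∨ (p2 → (p3 ∨ (p2 ∨ p0))))
  [→I]  ⊢ (p2 → (p3 ∨ (p2 ∨ p0)))
    [∨I₂] p2 ⊢ (p3 ∨ (p2 ∨ p0))
      [∨I₁] p2 ⊢ (p2 ∨ p0)
        [Ax] p2 ⊢ p2

Result: YES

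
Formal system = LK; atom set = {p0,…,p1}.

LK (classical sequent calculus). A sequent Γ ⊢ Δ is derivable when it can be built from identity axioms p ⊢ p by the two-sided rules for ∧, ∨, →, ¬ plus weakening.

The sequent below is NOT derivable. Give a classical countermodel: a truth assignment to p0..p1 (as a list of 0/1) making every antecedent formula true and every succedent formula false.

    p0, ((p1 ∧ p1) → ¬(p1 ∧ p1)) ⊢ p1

Truth-table refutation:
  v=00: Γ:[p0=F, ((p1 ∧ p1) → ¬(p1 ∧ p1))=T] Δ:[p1=F] refutes=False
  v=01: Γ:[p0=F, ((p1 ∧ p1) → ¬(p1 ∧ p1))=F] Δ:[p1=T] refutes=False
  v=10: Γ:[p0=T, ((p1 ∧ p1) → ¬(p1 ∧ p1))=T] Δ:[p1=F] refutes=True  ← countermodel

Result: [1, 0]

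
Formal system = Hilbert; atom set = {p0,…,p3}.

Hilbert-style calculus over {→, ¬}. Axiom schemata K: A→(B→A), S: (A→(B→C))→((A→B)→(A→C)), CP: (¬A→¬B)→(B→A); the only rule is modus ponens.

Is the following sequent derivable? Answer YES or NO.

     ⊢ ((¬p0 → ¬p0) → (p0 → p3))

Enumerate valuations to refute Γ ⊢ Δ:
  v=0000: Γ:[] Δ:[((¬p0 → ¬p0) → (p0 → p3))=T] refutes=False
  v=0001: Γ:[] Δ:[((¬p0 → ¬p0) → (p0 → p3))=T] refutes=False
  v=0010: Γ:[] Δ:[((¬p0 → ¬p0) → (p0 → p3))=T] refutes=False
  v=0011: Γ:[] Δ:[((¬p0 → ¬p0) → (p0 → p3))=T] refutes=False
  v=0100: Γ:[] Δ:[((¬p0 → ¬p0) → (p0 → p3))=T] refutes=False
  v=0101: Γ:[] Δ:[((¬p0 → ¬p0) → (p0 → p3))=T] refutes=False
  v=0110: Γ:[] Δ:[((¬p0 → ¬p0) → (p0 → p3))=T] refutes=False
  v=0111: Γ:[] Δ:[((¬p0 → ¬p0) → (p0 → p3))=T] refutes=False
  v=1000: Γ:[] Δ:[((¬p0 → ¬p0) → (p0 → p3))=F] refutes=True  ← countermodel

Result: NO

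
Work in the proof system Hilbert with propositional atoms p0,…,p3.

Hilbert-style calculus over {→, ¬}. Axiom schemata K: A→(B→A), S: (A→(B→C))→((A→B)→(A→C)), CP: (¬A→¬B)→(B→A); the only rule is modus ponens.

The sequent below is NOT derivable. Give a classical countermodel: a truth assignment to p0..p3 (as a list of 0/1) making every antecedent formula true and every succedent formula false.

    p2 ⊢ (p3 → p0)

Search for a countermodel by truth-table:
  v=0000: Γ:[p2=F] Δ:[(p3 → p0)=T] refutes=False
  v=0001: Γ:[p2=F] Δ:[(p3 → p0)=F] refutes=False
  v=0010: Γ:[p2=T] Δ:[(p3 → p0)=T] refutes=False
  v=0011: Γ:[p2=T] Δ:[(p3 → p0)=F] refutes=True  ← countermodel

Result: [0, 0, 1, 1]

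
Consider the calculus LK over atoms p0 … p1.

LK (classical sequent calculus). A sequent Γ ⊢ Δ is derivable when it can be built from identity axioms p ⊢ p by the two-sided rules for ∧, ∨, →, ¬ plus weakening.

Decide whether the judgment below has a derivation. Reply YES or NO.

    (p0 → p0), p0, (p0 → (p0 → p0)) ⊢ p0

Derivation trace:
[→L] (p0 → p0), p0, (p0 → (p0 → p0)) ⊢ p0
  [WL] p0, (p0 → p0), p0 ⊢ p0
    [→L] p0, (p0 → p0) ⊢ p0
      [Ax] p0 ⊢ p0
      [Ax] p0 ⊢ p0
  [→L] p0, (p0 → p0) ⊢ p0
    [Ax] p0 ⊢ p0
    [Ax] p0 ⊢ p0

Result: YES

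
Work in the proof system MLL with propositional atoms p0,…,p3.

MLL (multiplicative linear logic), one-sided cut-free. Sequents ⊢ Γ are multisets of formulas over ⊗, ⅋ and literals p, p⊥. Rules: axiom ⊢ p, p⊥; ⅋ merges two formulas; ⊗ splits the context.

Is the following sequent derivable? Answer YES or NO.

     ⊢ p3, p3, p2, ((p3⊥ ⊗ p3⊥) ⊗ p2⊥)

Proof tree:
[⊗]  ⊢ p3, p3, p2, ((p3⊥ ⊗ p3⊥) ⊗ p2⊥)
  [⊗]  ⊢ p3, p3, (p3⊥ ⊗ p3⊥)
    [Ax]  ⊢ p3, p3⊥
    [Ax]  ⊢ p3, p3⊥
  [Ax]  ⊢ p2, p2⊥

Result: YES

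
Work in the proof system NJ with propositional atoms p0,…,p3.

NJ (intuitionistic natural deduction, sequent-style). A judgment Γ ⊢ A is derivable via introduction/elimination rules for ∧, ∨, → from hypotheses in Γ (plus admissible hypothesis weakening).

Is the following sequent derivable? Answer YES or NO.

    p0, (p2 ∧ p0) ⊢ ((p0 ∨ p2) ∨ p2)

Proof tree:
[Wk] p0, (p2 ∧ p0) ⊢ ((p0 ∨ p2) ∨ p2)
  [∨I₁] p0 ⊢ ((p0 ∨ p2) ∨ p2)
    [∨I₁] p0 ⊢ (p0 ∨ p2)
      [Ax] p0 ⊢ p0

Result: YES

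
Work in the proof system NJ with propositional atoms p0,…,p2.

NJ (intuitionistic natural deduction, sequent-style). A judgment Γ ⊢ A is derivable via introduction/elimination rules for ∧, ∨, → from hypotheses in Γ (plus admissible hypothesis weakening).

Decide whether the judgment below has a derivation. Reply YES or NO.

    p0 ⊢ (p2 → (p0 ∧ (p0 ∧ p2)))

Derivation trace:
[→I] p0 ⊢ (p2 → (p0 ∧ (p0 ∧ p2)))
  [∧I] p2, p0 ⊢ (p0 ∧ (p0 ∧ p2))
    [Ax] p0 ⊢ p0
    [∧I] p2, p0 ⊢ (p0 ∧ p2)
      [Ax] p0 ⊢ p0
      [Ax] p2 ⊢ p2

Result: YES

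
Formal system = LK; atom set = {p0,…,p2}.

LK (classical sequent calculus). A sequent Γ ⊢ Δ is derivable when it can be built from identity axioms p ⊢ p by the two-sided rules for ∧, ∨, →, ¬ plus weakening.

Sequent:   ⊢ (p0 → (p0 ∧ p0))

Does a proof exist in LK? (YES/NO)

Derivation trace:
[→R]  ⊢ (p0 → (p0 ∧ p0))
  [∧R] p0 ⊢ (p0 ∧ p0)
    [Ax] p0 ⊢ p0
    [Ax] p0 ⊢ p0

Result: YES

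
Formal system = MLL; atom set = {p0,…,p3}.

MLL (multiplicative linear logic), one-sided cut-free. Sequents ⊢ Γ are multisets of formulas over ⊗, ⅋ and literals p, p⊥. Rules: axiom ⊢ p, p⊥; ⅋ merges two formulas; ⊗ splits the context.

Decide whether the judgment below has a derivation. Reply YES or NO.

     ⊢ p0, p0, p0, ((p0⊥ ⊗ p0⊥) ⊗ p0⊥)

Derivation (root first):
[⊗]  ⊢ p0, p0, p0, ((p0⊥ ⊗ p0⊥) ⊗ p0⊥)
  [⊗]  ⊢ p0, p0, (p0⊥ ⊗ p0⊥)
    [Ax]  ⊢ p0, p0⊥
    [Ax]  ⊢ p0, p0⊥
  [Ax]  ⊢ p0, p0⊥

Result: YES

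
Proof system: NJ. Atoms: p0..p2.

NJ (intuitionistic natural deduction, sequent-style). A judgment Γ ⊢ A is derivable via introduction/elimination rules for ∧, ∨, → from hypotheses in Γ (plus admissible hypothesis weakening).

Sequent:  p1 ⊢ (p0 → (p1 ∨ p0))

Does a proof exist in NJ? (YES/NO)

Derivation trace:
[→I] p1 ⊢ (p0 → (p1 ∨ p0))
  [∨I₁] p1, p0 ⊢ (p1 ∨ p0)
    [Wk] p1, p0 ⊢ p1
      [Ax] p1 ⊢ p1

Result: YES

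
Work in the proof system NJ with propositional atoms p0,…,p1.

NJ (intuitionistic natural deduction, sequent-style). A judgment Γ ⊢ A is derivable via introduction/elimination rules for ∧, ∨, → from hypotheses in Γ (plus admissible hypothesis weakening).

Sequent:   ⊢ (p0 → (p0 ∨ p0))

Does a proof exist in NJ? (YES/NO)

Proof tree:
[→I]  ⊢ (p0 → (p0 ∨ p0))
  [∨I₁] p0 ⊢ (p0 ∨ p0)
    [Ax] p0 ⊢ p0

Result: YES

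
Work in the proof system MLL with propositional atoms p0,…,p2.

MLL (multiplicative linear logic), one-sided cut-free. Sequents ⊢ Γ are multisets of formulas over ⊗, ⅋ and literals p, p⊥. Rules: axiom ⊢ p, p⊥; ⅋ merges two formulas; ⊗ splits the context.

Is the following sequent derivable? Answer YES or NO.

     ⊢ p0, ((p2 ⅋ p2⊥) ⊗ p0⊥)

Derivation (root first):
[⊗]  ⊢ p0, ((p2 ⅋ p2⊥) ⊗ p0⊥)
  [⅋]  ⊢ (p2 ⅋ p2⊥)
    [Ax]  ⊢ p2, p2⊥
  [Ax]  ⊢ p0, p0⊥

Result: YES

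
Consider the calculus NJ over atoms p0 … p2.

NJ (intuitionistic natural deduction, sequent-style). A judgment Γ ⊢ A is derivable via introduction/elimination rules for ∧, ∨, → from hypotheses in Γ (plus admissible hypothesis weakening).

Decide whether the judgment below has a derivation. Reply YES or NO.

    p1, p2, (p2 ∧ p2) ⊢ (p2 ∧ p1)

Derivation (root first):
[Wk] p1, p2, (p2 ∧ p2) ⊢ (p2 ∧ p1)
  [∧I] p1, p2 ⊢ (p2 ∧ p1)
    [Ax] p2 ⊢ p2
    [Ax] p1 ⊢ p1

Result: YES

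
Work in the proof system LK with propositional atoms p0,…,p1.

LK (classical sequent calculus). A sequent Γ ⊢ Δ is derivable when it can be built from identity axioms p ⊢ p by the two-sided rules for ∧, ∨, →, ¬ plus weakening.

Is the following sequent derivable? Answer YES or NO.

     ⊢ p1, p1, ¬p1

Derivation trace:
[¬R]  ⊢ p1, p1, ¬p1
  [WR] p1 ⊢ p1, p1
    [Ax] p1 ⊢ p1

Result: YES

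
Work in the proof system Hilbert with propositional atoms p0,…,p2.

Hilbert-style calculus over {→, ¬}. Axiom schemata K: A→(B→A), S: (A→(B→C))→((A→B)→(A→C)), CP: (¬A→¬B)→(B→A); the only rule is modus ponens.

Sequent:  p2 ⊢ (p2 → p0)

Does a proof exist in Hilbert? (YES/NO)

Truth-table refutation:
  v=000: Γ:[p2=F] Δ:[(p2 → p0)=T] refutes=False
  v=001: Γ:[p2=T] Δ:[(p2 → p0)=F] refutes=True  ← countermodel

Result: NO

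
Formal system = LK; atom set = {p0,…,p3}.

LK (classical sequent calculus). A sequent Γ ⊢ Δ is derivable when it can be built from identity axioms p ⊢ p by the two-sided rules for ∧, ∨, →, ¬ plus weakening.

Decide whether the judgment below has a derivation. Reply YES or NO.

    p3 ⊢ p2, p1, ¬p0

Truth-table refutation:
  v=0000: Γ:[p3=F] Δ:[p2=F, p1=F, ¬p0=T] refutes=False
  v=0001: Γ:[p3=T] Δ:[p2=F, p1=F, ¬p0=T] refutes=False
  v=0010: Γ:[p3=F] Δ:[p2=T, p1=F, ¬p0=T] refutes=False
  v=0011: Γ:[p3=T] Δ:[p2=T, p1=F, ¬p0=T] refutes=False
  v=0100: Γ:[p3=F] Δ:[p2=F, p1=T, ¬p0=T] refutes=False
  v=0101: Γ:[p3=T] Δ:[p2=F, p1=T, ¬p0=T] refutes=False
  v=0110: Γ:[p3=F] Δ:[p2=T, p1=T, ¬p0=T] refutes=False
  v=0111: Γ:[p3=T] Δ:[p2=T, p1=T, ¬p0=T] refutes=False
  v=1000: Γ:[p3=F] Δ:[p2=F, p1=F, ¬p0=F] refutes=False
  v=1001: Γ:[p3=T] Δ:[p2=F, p1=F, ¬p0=F] refutes=True  ← countermodel

Result: NO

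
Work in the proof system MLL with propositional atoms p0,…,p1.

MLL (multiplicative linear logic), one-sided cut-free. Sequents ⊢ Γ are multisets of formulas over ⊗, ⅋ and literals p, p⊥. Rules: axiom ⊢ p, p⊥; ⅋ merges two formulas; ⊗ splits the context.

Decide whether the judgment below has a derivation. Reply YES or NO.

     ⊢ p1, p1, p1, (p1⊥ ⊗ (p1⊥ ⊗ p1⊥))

Derivation trace:
[⊗]  ⊢ p1, p1, p1, (p1⊥ ⊗ (p1⊥ ⊗ p1⊥))
  [Ax]  ⊢ p1, p1⊥
  [⊗]  ⊢ p1, p1, (p1⊥ ⊗ p1⊥)
    [Ax]  ⊢ p1, p1⊥
    [Ax]  ⊢ p1, p1⊥

Result: YES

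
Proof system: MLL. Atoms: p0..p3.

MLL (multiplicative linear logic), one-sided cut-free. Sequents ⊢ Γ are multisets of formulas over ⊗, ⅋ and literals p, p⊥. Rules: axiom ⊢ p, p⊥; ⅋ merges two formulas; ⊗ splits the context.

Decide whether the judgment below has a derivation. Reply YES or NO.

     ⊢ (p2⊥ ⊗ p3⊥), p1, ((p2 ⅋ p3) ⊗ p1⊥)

Proof tree:
[⊗]  ⊢ (p2⊥ ⊗ p3⊥), p1, ((p2 ⅋ p3) ⊗ p1⊥)
  [⅋]  ⊢ (p2⊥ ⊗ p3⊥), (p2 ⅋ p3)
    [⊗]  ⊢ p2, p3, (p2⊥ ⊗ p3⊥)
      [Ax]  ⊢ p2, p2⊥
      [Ax]  ⊢ p3, p3⊥
  [Ax]  ⊢ p1, p1⊥

Result: YES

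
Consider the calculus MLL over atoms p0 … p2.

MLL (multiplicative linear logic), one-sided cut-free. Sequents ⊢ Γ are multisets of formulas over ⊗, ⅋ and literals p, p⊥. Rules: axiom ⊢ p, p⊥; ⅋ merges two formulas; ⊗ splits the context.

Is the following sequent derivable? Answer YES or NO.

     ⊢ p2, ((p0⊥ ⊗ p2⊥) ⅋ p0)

Derivation trace:
[⅋]  ⊢ p2, ((p0⊥ ⊗ p2⊥) ⅋ p0)
  [⊗]  ⊢ p0, p2, (p0⊥ ⊗ p2⊥)
    [Ax]  ⊢ p0, p0⊥
    [Ax]  ⊢ p2, p2⊥

Result: YES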